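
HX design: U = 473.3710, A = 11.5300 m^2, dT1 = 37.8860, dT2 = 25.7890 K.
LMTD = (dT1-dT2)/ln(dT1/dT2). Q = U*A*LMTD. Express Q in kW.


LMTD = 31.4507 K
Q = 473.3710 * 11.5300 * 31.4507 = 171656.9570 W = 171.6570 kW

171.6570 kW


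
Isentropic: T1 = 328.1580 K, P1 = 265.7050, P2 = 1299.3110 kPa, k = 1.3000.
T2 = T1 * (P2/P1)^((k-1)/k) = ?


(k-1)/k = 0.2308
(P2/P1)^exp = 1.4424
T2 = 328.1580 * 1.4424 = 473.3205 K

473.3205 K


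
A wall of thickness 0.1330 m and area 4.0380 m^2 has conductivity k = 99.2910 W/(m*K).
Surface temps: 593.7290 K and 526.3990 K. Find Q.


dT = 67.3300 K
Q = 99.2910 * 4.0380 * 67.3300 / 0.1330 = 202970.6174 W

202970.6174 W


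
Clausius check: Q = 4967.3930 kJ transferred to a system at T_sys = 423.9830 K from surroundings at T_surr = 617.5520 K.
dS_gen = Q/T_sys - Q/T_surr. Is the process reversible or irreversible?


dS_sys = 4967.3930/423.9830 = 11.7160 kJ/K
dS_surr = -4967.3930/617.5520 = -8.0437 kJ/K
dS_gen = 11.7160 - 8.0437 = 3.6723 kJ/K (irreversible)

dS_gen = 3.6723 kJ/K, irreversible


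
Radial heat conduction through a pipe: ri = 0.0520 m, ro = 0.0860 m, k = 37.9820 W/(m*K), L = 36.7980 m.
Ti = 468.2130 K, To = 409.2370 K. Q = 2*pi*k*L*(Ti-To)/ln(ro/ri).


dT = 58.9760 K
ln(ro/ri) = 0.5031
Q = 2*pi*37.9820*36.7980*58.9760 / 0.5031 = 1029437.1117 W

1029437.1117 W


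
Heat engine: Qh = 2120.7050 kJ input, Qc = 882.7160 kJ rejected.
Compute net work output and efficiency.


W = 2120.7050 - 882.7160 = 1237.9890 kJ
eta = 1237.9890 / 2120.7050 = 0.5838 = 58.3763%

W = 1237.9890 kJ, eta = 58.3763%


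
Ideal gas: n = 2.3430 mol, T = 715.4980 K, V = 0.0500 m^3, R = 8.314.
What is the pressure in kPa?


P = nRT/V = 2.3430 * 8.314 * 715.4980 / 0.0500
= 13937.6878 / 0.0500 = 278753.7564 Pa = 278.7538 kPa

278.7538 kPa


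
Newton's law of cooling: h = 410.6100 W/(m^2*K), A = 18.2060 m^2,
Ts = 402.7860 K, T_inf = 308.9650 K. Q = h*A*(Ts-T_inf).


dT = 93.8210 K
Q = 410.6100 * 18.2060 * 93.8210 = 701365.0458 W

701365.0458 W


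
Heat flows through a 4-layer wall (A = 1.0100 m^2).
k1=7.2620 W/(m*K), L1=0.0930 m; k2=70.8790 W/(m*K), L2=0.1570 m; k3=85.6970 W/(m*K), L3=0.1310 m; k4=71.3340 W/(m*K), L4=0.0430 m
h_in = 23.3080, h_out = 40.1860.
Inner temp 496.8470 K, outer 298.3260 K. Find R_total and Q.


R_conv_in = 1/(23.3080*1.0100) = 0.0425
R_1 = 0.0930/(7.2620*1.0100) = 0.0127
R_2 = 0.1570/(70.8790*1.0100) = 0.0022
R_3 = 0.1310/(85.6970*1.0100) = 0.0015
R_4 = 0.0430/(71.3340*1.0100) = 0.0006
R_conv_out = 1/(40.1860*1.0100) = 0.0246
R_total = 0.0841 K/W
Q = 198.5210 / 0.0841 = 2360.5383 W

R_total = 0.0841 K/W, Q = 2360.5383 W


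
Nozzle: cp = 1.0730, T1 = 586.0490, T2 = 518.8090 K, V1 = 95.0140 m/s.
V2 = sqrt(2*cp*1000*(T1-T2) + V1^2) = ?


dT = 67.2400 K
2*cp*1000*dT = 144297.0400
V1^2 = 9027.6602
V2 = sqrt(153324.7002) = 391.5670 m/s

391.5670 m/s


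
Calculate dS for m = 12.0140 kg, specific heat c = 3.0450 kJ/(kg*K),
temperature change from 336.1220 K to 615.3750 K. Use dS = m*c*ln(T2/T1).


T2/T1 = 1.8308
ln(T2/T1) = 0.6048
dS = 12.0140 * 3.0450 * 0.6048 = 22.1236 kJ/K

22.1236 kJ/K


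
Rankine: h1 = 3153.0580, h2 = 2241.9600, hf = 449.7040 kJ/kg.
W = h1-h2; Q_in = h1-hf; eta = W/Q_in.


W = 911.0980 kJ/kg
Q_in = 2703.3540 kJ/kg
eta = 0.3370 = 33.7025%

eta = 33.7025%


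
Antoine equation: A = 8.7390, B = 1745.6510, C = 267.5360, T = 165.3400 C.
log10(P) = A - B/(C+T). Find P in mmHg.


C+T = 432.8760
B/(C+T) = 4.0327
log10(P) = 8.7390 - 4.0327 = 4.7063
P = 10^4.7063 = 50853.2350 mmHg

50853.2350 mmHg


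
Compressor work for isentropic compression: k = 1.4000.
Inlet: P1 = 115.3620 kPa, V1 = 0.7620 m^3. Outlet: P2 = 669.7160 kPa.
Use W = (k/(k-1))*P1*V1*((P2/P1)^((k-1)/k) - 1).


(k-1)/k = 0.2857
(P2/P1)^exp = 1.6529
W = 3.5000 * 115.3620 * 0.7620 * (1.6529 - 1) = 200.8663 kJ

200.8663 kJ


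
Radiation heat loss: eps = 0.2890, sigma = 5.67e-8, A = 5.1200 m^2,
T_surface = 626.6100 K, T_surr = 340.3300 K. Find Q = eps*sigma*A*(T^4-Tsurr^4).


T^4 = 1.5417e+11
Tsurr^4 = 1.3415e+10
Q = 0.2890 * 5.67e-8 * 5.1200 * 1.4075e+11 = 11808.7008 W

11808.7008 W


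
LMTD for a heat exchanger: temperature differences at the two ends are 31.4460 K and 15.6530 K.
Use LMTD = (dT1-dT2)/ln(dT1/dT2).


dT1/dT2 = 2.0089
ln(dT1/dT2) = 0.6976
LMTD = 15.7930 / 0.6976 = 22.6387 K

22.6387 K


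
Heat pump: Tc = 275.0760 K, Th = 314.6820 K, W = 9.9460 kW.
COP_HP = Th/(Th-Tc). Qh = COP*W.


COP = 314.6820 / 39.6060 = 7.9453
Qh = 7.9453 * 9.9460 = 79.0241 kW

COP = 7.9453, Qh = 79.0241 kW


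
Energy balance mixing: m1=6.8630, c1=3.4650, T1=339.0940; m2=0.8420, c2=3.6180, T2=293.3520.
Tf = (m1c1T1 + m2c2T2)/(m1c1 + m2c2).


num = 8957.4100
den = 26.8267
Tf = 333.8997 K

333.8997 K


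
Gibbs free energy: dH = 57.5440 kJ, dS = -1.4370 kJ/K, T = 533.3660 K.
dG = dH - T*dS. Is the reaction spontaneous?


T*dS = 533.3660 * -1.4370 = -766.4469 kJ
dG = 57.5440 + 766.4469 = 823.9909 kJ (non-spontaneous)

dG = 823.9909 kJ, non-spontaneous


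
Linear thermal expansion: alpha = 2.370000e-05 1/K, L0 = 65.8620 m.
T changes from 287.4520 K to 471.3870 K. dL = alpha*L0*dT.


dT = 183.9350 K
dL = 2.370000e-05 * 65.8620 * 183.9350 = 0.287110 m
L_final = 66.149110 m

dL = 0.287110 m


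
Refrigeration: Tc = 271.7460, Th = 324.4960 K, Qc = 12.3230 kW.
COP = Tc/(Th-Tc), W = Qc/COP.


COP = 271.7460 / 52.7500 = 5.1516
W = 12.3230 / 5.1516 = 2.3921 kW

COP = 5.1516, W = 2.3921 kW


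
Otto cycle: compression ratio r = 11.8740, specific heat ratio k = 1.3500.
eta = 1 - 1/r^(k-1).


r^(k-1) = 2.3774
eta = 1 - 1/2.3774 = 0.5794 = 57.9379%

57.9379%


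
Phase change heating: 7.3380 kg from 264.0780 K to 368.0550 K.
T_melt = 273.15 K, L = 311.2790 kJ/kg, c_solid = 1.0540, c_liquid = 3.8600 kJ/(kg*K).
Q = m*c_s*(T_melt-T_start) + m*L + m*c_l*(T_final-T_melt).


Q1 (sensible, solid) = 7.3380 * 1.0540 * 9.0720 = 70.1651 kJ
Q2 (latent) = 7.3380 * 311.2790 = 2284.1653 kJ
Q3 (sensible, liquid) = 7.3380 * 3.8600 * 94.9050 = 2688.1538 kJ
Q_total = 5042.4842 kJ

5042.4842 kJ


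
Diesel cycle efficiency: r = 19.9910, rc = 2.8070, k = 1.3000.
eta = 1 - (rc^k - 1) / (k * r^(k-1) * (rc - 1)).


r^(k-1) = 2.4561
rc^k = 3.8257
eta = 0.5102 = 51.0244%

51.0244%


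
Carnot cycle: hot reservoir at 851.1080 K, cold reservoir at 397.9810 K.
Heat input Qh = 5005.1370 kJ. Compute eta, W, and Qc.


eta = 1 - 397.9810/851.1080 = 0.5324
W = 0.5324 * 5005.1370 = 2664.7179 kJ
Qc = 5005.1370 - 2664.7179 = 2340.4191 kJ

eta = 53.2397%, W = 2664.7179 kJ, Qc = 2340.4191 kJ


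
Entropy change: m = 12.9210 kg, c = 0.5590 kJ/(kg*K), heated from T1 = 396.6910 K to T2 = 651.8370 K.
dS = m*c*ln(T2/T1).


T2/T1 = 1.6432
ln(T2/T1) = 0.4966
dS = 12.9210 * 0.5590 * 0.4966 = 3.5871 kJ/K

3.5871 kJ/K


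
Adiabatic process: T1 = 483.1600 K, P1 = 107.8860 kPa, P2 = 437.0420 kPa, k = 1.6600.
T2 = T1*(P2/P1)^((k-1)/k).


(k-1)/k = 0.3976
(P2/P1)^exp = 1.7441
T2 = 483.1600 * 1.7441 = 842.6558 K

842.6558 K


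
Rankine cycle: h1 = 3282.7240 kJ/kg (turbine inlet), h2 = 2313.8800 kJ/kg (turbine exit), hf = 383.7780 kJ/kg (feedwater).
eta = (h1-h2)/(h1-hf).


W = 968.8440 kJ/kg
Q_in = 2898.9460 kJ/kg
eta = 0.3342 = 33.4206%

eta = 33.4206%


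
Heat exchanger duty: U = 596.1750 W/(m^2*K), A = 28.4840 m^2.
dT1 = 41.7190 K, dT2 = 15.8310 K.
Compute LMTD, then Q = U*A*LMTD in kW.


LMTD = 26.7166 K
Q = 596.1750 * 28.4840 * 26.7166 = 453686.0840 W = 453.6861 kW

453.6861 kW


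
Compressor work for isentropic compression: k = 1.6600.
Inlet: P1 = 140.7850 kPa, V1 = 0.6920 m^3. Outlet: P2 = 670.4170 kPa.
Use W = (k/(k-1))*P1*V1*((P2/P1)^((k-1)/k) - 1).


(k-1)/k = 0.3976
(P2/P1)^exp = 1.8599
W = 2.5152 * 140.7850 * 0.6920 * (1.8599 - 1) = 210.6971 kJ

210.6971 kJ


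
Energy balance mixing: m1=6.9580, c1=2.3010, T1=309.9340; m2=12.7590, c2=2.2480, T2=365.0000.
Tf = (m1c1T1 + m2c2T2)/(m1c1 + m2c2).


num = 15431.1690
den = 44.6926
Tf = 345.2735 K

345.2735 K


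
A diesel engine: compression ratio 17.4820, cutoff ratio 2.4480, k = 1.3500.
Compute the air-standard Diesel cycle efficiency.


r^(k-1) = 2.7221
rc^k = 3.3488
eta = 0.5586 = 55.8586%

55.8586%


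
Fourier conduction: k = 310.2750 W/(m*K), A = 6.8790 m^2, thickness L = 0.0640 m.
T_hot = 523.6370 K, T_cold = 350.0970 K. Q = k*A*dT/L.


dT = 173.5400 K
Q = 310.2750 * 6.8790 * 173.5400 / 0.0640 = 5787509.4462 W

5787509.4462 W


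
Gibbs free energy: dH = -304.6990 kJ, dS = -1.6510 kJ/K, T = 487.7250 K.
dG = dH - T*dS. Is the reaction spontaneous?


T*dS = 487.7250 * -1.6510 = -805.2340 kJ
dG = -304.6990 + 805.2340 = 500.5350 kJ (non-spontaneous)

dG = 500.5350 kJ, non-spontaneous


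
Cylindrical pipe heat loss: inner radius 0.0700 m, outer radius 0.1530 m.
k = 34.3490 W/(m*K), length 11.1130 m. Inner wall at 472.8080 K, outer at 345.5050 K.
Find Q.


dT = 127.3030 K
ln(ro/ri) = 0.7819
Q = 2*pi*34.3490*11.1130*127.3030 / 0.7819 = 390471.1944 W

390471.1944 W


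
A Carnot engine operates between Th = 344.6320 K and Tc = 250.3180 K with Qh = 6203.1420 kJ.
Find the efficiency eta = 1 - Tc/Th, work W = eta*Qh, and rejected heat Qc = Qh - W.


eta = 1 - 250.3180/344.6320 = 0.2737
W = 0.2737 * 6203.1420 = 1697.5880 kJ
Qc = 6203.1420 - 1697.5880 = 4505.5540 kJ

eta = 27.3666%, W = 1697.5880 kJ, Qc = 4505.5540 kJ


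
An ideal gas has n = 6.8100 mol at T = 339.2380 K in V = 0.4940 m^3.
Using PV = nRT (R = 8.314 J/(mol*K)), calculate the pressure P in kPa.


P = nRT/V = 6.8100 * 8.314 * 339.2380 / 0.4940
= 19207.0924 / 0.4940 = 38880.7539 Pa = 38.8808 kPa

38.8808 kPa


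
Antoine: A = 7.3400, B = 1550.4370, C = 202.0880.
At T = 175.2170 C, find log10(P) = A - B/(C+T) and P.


C+T = 377.3050
B/(C+T) = 4.1092
log10(P) = 7.3400 - 4.1092 = 3.2308
P = 10^3.2308 = 1701.2160 mmHg

1701.2160 mmHg


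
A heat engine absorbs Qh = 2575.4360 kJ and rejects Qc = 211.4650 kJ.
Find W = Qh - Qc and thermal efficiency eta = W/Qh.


W = 2575.4360 - 211.4650 = 2363.9710 kJ
eta = 2363.9710 / 2575.4360 = 0.9179 = 91.7892%

W = 2363.9710 kJ, eta = 91.7892%


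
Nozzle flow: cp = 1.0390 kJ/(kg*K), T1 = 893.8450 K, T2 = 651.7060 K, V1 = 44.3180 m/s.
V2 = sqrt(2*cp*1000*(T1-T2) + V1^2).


dT = 242.1390 K
2*cp*1000*dT = 503164.8420
V1^2 = 1964.0851
V2 = sqrt(505128.9271) = 710.7242 m/s

710.7242 m/s


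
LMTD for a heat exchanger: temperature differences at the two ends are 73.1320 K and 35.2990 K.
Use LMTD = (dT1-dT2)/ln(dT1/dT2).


dT1/dT2 = 2.0718
ln(dT1/dT2) = 0.7284
LMTD = 37.8330 / 0.7284 = 51.9391 K

51.9391 K


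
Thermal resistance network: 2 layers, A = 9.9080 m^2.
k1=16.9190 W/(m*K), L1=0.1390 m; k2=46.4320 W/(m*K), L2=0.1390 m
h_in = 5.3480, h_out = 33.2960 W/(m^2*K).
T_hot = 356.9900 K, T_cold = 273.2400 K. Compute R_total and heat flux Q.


R_conv_in = 1/(5.3480*9.9080) = 0.0189
R_1 = 0.1390/(16.9190*9.9080) = 0.0008
R_2 = 0.1390/(46.4320*9.9080) = 0.0003
R_conv_out = 1/(33.2960*9.9080) = 0.0030
R_total = 0.0230 K/W
Q = 83.7500 / 0.0230 = 3635.8053 W

R_total = 0.0230 K/W, Q = 3635.8053 W


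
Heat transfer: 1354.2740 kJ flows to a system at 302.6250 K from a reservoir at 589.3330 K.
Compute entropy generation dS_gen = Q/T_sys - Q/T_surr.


dS_sys = 1354.2740/302.6250 = 4.4751 kJ/K
dS_surr = -1354.2740/589.3330 = -2.2980 kJ/K
dS_gen = 4.4751 - 2.2980 = 2.1771 kJ/K (irreversible)

dS_gen = 2.1771 kJ/K, irreversible


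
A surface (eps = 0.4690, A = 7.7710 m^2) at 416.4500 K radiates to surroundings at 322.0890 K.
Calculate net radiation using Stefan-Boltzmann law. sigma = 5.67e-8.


T^4 = 3.0078e+10
Tsurr^4 = 1.0762e+10
Q = 0.4690 * 5.67e-8 * 7.7710 * 1.9316e+10 = 3991.6092 W

3991.6092 W


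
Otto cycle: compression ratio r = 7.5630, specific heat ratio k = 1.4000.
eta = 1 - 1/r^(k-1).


r^(k-1) = 2.2464
eta = 1 - 1/2.2464 = 0.5548 = 55.4834%

55.4834%


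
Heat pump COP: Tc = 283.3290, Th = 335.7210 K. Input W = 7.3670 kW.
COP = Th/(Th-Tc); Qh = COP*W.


COP = 335.7210 / 52.3920 = 6.4079
Qh = 6.4079 * 7.3670 = 47.2068 kW

COP = 6.4079, Qh = 47.2068 kW


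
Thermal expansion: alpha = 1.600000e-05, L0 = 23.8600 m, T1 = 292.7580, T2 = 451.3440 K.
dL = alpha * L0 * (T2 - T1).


dT = 158.5860 K
dL = 1.600000e-05 * 23.8600 * 158.5860 = 0.060542 m
L_final = 23.920542 m

dL = 0.060542 m


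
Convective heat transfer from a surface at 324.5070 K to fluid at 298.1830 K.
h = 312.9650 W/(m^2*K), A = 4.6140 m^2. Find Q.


dT = 26.3240 K
Q = 312.9650 * 4.6140 * 26.3240 = 38012.3959 W

38012.3959 W


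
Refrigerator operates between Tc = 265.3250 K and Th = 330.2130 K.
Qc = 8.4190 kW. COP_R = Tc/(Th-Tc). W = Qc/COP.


COP = 265.3250 / 64.8880 = 4.0890
W = 8.4190 / 4.0890 = 2.0590 kW

COP = 4.0890, W = 2.0590 kW


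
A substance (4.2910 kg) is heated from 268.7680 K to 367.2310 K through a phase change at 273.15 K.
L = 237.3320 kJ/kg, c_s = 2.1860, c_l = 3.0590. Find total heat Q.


Q1 (sensible, solid) = 4.2910 * 2.1860 * 4.3820 = 41.1037 kJ
Q2 (latent) = 4.2910 * 237.3320 = 1018.3916 kJ
Q3 (sensible, liquid) = 4.2910 * 3.0590 * 94.0810 = 1234.9231 kJ
Q_total = 2294.4184 kJ

2294.4184 kJ


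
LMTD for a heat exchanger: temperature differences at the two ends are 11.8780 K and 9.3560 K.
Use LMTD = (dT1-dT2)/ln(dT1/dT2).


dT1/dT2 = 1.2696
ln(dT1/dT2) = 0.2387
LMTD = 2.5220 / 0.2387 = 10.5669 K

10.5669 K


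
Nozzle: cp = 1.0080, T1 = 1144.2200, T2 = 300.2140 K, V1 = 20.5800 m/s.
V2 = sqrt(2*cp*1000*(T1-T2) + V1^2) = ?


dT = 844.0060 K
2*cp*1000*dT = 1701516.0960
V1^2 = 423.5364
V2 = sqrt(1701939.6324) = 1304.5841 m/s

1304.5841 m/s


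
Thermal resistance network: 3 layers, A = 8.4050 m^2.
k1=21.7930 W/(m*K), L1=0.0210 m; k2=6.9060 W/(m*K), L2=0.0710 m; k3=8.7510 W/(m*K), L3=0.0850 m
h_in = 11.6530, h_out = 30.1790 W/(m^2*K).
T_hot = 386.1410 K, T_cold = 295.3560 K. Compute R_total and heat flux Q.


R_conv_in = 1/(11.6530*8.4050) = 0.0102
R_1 = 0.0210/(21.7930*8.4050) = 0.0001
R_2 = 0.0710/(6.9060*8.4050) = 0.0012
R_3 = 0.0850/(8.7510*8.4050) = 0.0012
R_conv_out = 1/(30.1790*8.4050) = 0.0039
R_total = 0.0166 K/W
Q = 90.7850 / 0.0166 = 5453.9209 W

R_total = 0.0166 K/W, Q = 5453.9209 W


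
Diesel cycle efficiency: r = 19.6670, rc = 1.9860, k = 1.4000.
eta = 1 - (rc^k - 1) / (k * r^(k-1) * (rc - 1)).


r^(k-1) = 3.2923
rc^k = 2.6132
eta = 0.6450 = 64.5035%

64.5035%


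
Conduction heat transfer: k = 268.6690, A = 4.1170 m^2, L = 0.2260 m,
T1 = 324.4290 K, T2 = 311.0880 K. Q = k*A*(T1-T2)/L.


dT = 13.3410 K
Q = 268.6690 * 4.1170 * 13.3410 / 0.2260 = 65294.7662 W

65294.7662 W


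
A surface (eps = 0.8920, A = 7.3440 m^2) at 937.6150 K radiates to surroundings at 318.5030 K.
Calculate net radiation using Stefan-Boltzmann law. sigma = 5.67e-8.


T^4 = 7.7286e+11
Tsurr^4 = 1.0291e+10
Q = 0.8920 * 5.67e-8 * 7.3440 * 7.6256e+11 = 283241.6363 W

283241.6363 W


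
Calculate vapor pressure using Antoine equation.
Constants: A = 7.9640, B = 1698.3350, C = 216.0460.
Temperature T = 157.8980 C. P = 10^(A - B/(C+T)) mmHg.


C+T = 373.9440
B/(C+T) = 4.5417
log10(P) = 7.9640 - 4.5417 = 3.4223
P = 10^3.4223 = 2644.3400 mmHg

2644.3400 mmHg


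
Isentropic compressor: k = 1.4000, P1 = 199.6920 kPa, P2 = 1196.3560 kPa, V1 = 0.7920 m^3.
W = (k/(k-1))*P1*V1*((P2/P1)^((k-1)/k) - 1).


(k-1)/k = 0.2857
(P2/P1)^exp = 1.6678
W = 3.5000 * 199.6920 * 0.7920 * (1.6678 - 1) = 369.6557 kJ

369.6557 kJ


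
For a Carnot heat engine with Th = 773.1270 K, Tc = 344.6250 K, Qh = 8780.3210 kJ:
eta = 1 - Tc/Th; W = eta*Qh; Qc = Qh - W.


eta = 1 - 344.6250/773.1270 = 0.5542
W = 0.5542 * 8780.3210 = 4866.4516 kJ
Qc = 8780.3210 - 4866.4516 = 3913.8694 kJ

eta = 55.4245%, W = 4866.4516 kJ, Qc = 3913.8694 kJ


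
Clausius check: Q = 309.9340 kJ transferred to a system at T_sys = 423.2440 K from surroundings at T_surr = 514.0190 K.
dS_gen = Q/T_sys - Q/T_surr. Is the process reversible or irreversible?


dS_sys = 309.9340/423.2440 = 0.7323 kJ/K
dS_surr = -309.9340/514.0190 = -0.6030 kJ/K
dS_gen = 0.7323 - 0.6030 = 0.1293 kJ/K (irreversible)

dS_gen = 0.1293 kJ/K, irreversible


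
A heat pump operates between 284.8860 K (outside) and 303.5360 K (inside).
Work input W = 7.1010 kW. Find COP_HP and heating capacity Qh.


COP = 303.5360 / 18.6500 = 16.2754
Qh = 16.2754 * 7.1010 = 115.5715 kW

COP = 16.2754, Qh = 115.5715 kW


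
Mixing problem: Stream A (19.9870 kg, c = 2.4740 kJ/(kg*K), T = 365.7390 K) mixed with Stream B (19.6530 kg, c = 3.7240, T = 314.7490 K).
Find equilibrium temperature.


num = 41120.7809
den = 122.6356
Tf = 335.3087 K

335.3087 K


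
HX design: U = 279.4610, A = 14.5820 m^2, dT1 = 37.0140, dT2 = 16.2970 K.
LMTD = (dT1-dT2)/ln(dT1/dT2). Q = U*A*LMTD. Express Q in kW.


LMTD = 25.2549 K
Q = 279.4610 * 14.5820 * 25.2549 = 102916.3610 W = 102.9164 kW

102.9164 kW


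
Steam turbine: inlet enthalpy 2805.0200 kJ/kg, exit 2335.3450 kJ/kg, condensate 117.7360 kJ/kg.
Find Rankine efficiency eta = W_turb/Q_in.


W = 469.6750 kJ/kg
Q_in = 2687.2840 kJ/kg
eta = 0.1748 = 17.4777%

eta = 17.4777%


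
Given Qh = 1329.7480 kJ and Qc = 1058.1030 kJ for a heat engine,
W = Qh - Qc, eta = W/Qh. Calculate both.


W = 1329.7480 - 1058.1030 = 271.6450 kJ
eta = 271.6450 / 1329.7480 = 0.2043 = 20.4283%

W = 271.6450 kJ, eta = 20.4283%


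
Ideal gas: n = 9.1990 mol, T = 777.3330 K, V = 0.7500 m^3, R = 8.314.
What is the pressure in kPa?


P = nRT/V = 9.1990 * 8.314 * 777.3330 / 0.7500
= 59450.8056 / 0.7500 = 79267.7408 Pa = 79.2677 kPa

79.2677 kPa


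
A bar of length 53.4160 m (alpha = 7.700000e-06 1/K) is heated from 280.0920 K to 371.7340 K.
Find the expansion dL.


dT = 91.6420 K
dL = 7.700000e-06 * 53.4160 * 91.6420 = 0.037693 m
L_final = 53.453693 m

dL = 0.037693 m


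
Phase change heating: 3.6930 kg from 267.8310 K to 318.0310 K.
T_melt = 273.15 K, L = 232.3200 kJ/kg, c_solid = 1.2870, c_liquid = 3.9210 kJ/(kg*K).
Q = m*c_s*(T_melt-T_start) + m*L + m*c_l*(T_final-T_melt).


Q1 (sensible, solid) = 3.6930 * 1.2870 * 5.3190 = 25.2806 kJ
Q2 (latent) = 3.6930 * 232.3200 = 857.9578 kJ
Q3 (sensible, liquid) = 3.6930 * 3.9210 * 44.8810 = 649.8882 kJ
Q_total = 1533.1266 kJ

1533.1266 kJ


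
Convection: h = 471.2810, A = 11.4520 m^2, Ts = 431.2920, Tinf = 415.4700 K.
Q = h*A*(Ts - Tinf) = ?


dT = 15.8220 K
Q = 471.2810 * 11.4520 * 15.8220 = 85393.0746 W

85393.0746 W


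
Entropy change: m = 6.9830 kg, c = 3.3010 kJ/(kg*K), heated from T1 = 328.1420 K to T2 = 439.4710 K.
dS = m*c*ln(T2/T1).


T2/T1 = 1.3393
ln(T2/T1) = 0.2921
dS = 6.9830 * 3.3010 * 0.2921 = 6.7337 kJ/K

6.7337 kJ/K


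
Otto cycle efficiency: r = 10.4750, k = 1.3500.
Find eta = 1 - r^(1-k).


r^(k-1) = 2.2754
eta = 1 - 1/2.2754 = 0.5605 = 56.0513%

56.0513%


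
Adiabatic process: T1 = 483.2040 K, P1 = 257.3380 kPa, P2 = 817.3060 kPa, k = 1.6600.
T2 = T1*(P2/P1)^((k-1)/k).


(k-1)/k = 0.3976
(P2/P1)^exp = 1.5832
T2 = 483.2040 * 1.5832 = 765.0212 K

765.0212 K


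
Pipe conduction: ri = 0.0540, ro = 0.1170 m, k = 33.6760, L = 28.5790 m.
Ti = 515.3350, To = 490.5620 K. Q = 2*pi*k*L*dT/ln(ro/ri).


dT = 24.7730 K
ln(ro/ri) = 0.7732
Q = 2*pi*33.6760*28.5790*24.7730 / 0.7732 = 193749.1628 W

193749.1628 W


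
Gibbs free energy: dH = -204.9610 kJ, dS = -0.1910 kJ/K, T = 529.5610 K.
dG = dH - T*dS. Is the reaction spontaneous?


T*dS = 529.5610 * -0.1910 = -101.1462 kJ
dG = -204.9610 + 101.1462 = -103.8148 kJ (spontaneous)

dG = -103.8148 kJ, spontaneous


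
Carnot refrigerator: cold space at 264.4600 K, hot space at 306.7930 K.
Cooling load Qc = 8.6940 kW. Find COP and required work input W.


COP = 264.4600 / 42.3330 = 6.2471
W = 8.6940 / 6.2471 = 1.3917 kW

COP = 6.2471, W = 1.3917 kW


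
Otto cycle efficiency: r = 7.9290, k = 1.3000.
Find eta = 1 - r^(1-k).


r^(k-1) = 1.8611
eta = 1 - 1/1.8611 = 0.4627 = 46.2678%

46.2678%


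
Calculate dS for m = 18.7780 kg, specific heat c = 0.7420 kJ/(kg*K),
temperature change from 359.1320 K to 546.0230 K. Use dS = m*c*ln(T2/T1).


T2/T1 = 1.5204
ln(T2/T1) = 0.4190
dS = 18.7780 * 0.7420 * 0.4190 = 5.8376 kJ/K

5.8376 kJ/K


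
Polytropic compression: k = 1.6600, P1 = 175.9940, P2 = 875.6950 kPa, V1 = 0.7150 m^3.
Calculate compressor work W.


(k-1)/k = 0.3976
(P2/P1)^exp = 1.8926
W = 2.5152 * 175.9940 * 0.7150 * (1.8926 - 1) = 282.5097 kJ

282.5097 kJ


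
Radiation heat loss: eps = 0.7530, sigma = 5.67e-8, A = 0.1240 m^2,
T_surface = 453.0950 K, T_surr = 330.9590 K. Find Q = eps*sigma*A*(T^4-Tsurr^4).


T^4 = 4.2146e+10
Tsurr^4 = 1.1998e+10
Q = 0.7530 * 5.67e-8 * 0.1240 * 3.0148e+10 = 159.6114 W

159.6114 W


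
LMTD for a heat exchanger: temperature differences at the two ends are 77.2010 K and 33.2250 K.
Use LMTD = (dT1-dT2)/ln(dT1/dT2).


dT1/dT2 = 2.3236
ln(dT1/dT2) = 0.8431
LMTD = 43.9760 / 0.8431 = 52.1593 K

52.1593 K


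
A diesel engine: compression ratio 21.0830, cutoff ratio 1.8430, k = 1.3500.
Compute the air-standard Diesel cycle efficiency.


r^(k-1) = 2.9065
rc^k = 2.2828
eta = 0.6122 = 61.2202%

61.2202%


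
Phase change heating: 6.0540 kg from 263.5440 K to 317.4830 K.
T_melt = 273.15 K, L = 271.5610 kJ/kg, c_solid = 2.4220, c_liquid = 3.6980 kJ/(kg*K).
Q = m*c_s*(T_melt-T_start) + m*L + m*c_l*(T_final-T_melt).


Q1 (sensible, solid) = 6.0540 * 2.4220 * 9.6060 = 140.8507 kJ
Q2 (latent) = 6.0540 * 271.5610 = 1644.0303 kJ
Q3 (sensible, liquid) = 6.0540 * 3.6980 * 44.3330 = 992.5135 kJ
Q_total = 2777.3946 kJ

2777.3946 kJ


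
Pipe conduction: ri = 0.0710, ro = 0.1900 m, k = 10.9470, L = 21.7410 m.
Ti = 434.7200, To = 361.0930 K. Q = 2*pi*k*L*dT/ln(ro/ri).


dT = 73.6270 K
ln(ro/ri) = 0.9843
Q = 2*pi*10.9470*21.7410*73.6270 / 0.9843 = 111852.2238 W

111852.2238 W


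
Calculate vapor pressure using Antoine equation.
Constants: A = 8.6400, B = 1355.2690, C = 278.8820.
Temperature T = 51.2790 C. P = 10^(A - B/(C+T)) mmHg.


C+T = 330.1610
B/(C+T) = 4.1049
log10(P) = 8.6400 - 4.1049 = 4.5351
P = 10^4.5351 = 34286.7975 mmHg

34286.7975 mmHg


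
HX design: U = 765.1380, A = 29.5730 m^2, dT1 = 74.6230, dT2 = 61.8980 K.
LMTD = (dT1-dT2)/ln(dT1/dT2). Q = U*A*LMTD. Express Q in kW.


LMTD = 68.0624 K
Q = 765.1380 * 29.5730 * 68.0624 = 1540075.9955 W = 1540.0760 kW

1540.0760 kW


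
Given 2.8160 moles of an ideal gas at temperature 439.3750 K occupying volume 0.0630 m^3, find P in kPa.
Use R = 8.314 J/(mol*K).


P = nRT/V = 2.8160 * 8.314 * 439.3750 / 0.0630
= 10286.7459 / 0.0630 = 163281.6813 Pa = 163.2817 kPa

163.2817 kPa


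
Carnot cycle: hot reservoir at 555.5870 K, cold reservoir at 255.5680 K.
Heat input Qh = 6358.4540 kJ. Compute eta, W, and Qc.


eta = 1 - 255.5680/555.5870 = 0.5400
W = 0.5400 * 6358.4540 = 3433.5883 kJ
Qc = 6358.4540 - 3433.5883 = 2924.8657 kJ

eta = 54.0004%, W = 3433.5883 kJ, Qc = 2924.8657 kJ


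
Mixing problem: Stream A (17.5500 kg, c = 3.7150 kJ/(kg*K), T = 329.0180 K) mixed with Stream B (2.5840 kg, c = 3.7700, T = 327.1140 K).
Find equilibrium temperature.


num = 24638.0377
den = 74.9399
Tf = 328.7705 K

328.7705 K


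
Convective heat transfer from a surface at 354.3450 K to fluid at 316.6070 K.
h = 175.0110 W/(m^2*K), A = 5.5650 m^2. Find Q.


dT = 37.7380 K
Q = 175.0110 * 5.5650 * 37.7380 = 36754.4049 W

36754.4049 W


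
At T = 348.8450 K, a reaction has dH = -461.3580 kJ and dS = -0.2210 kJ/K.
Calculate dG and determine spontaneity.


T*dS = 348.8450 * -0.2210 = -77.0947 kJ
dG = -461.3580 + 77.0947 = -384.2633 kJ (spontaneous)

dG = -384.2633 kJ, spontaneous


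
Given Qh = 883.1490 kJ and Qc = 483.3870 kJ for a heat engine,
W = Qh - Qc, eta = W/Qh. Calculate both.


W = 883.1490 - 483.3870 = 399.7620 kJ
eta = 399.7620 / 883.1490 = 0.4527 = 45.2655%

W = 399.7620 kJ, eta = 45.2655%


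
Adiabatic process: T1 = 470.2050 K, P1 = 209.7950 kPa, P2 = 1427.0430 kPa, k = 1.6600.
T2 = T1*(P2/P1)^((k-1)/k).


(k-1)/k = 0.3976
(P2/P1)^exp = 2.1431
T2 = 470.2050 * 2.1431 = 1007.7148 K

1007.7148 K


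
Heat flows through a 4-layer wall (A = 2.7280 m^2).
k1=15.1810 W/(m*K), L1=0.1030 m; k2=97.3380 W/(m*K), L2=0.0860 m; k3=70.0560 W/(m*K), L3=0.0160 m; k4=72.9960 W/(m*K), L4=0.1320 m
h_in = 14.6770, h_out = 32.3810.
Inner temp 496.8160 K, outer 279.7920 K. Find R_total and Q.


R_conv_in = 1/(14.6770*2.7280) = 0.0250
R_1 = 0.1030/(15.1810*2.7280) = 0.0025
R_2 = 0.0860/(97.3380*2.7280) = 0.0003
R_3 = 0.0160/(70.0560*2.7280) = 8.3720e-05
R_4 = 0.1320/(72.9960*2.7280) = 0.0007
R_conv_out = 1/(32.3810*2.7280) = 0.0113
R_total = 0.0399 K/W
Q = 217.0240 / 0.0399 = 5445.5044 W

R_total = 0.0399 K/W, Q = 5445.5044 W


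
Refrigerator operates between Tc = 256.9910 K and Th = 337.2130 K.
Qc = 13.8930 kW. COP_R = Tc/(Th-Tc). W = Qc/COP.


COP = 256.9910 / 80.2220 = 3.2035
W = 13.8930 / 3.2035 = 4.3368 kW

COP = 3.2035, W = 4.3368 kW


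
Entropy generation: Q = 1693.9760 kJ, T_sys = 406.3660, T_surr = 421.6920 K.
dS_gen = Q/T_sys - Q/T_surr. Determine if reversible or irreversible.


dS_sys = 1693.9760/406.3660 = 4.1686 kJ/K
dS_surr = -1693.9760/421.6920 = -4.0171 kJ/K
dS_gen = 4.1686 - 4.0171 = 0.1515 kJ/K (irreversible)

dS_gen = 0.1515 kJ/K, irreversible


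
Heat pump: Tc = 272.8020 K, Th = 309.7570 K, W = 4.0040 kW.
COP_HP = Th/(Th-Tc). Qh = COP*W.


COP = 309.7570 / 36.9550 = 8.3820
Qh = 8.3820 * 4.0040 = 33.5615 kW

COP = 8.3820, Qh = 33.5615 kW


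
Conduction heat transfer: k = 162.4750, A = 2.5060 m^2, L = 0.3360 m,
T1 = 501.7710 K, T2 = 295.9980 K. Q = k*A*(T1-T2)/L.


dT = 205.7730 K
Q = 162.4750 * 2.5060 * 205.7730 / 0.3360 = 249354.2210 W

249354.2210 W


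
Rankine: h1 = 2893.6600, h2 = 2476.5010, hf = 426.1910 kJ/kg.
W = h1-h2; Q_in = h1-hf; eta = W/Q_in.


W = 417.1590 kJ/kg
Q_in = 2467.4690 kJ/kg
eta = 0.1691 = 16.9064%

eta = 16.9064%


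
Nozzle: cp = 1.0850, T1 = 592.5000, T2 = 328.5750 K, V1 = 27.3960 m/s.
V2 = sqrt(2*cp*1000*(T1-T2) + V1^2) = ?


dT = 263.9250 K
2*cp*1000*dT = 572717.2500
V1^2 = 750.5408
V2 = sqrt(573467.7908) = 757.2766 m/s

757.2766 m/s


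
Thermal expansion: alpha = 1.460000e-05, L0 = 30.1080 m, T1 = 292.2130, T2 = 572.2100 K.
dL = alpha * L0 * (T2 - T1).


dT = 279.9970 K
dL = 1.460000e-05 * 30.1080 * 279.9970 = 0.123080 m
L_final = 30.231080 m

dL = 0.123080 m


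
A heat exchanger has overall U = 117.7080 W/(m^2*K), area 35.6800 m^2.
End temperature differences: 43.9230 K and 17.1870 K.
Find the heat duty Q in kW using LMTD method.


LMTD = 28.4945 K
Q = 117.7080 * 35.6800 * 28.4945 = 119672.0058 W = 119.6720 kW

119.6720 kW


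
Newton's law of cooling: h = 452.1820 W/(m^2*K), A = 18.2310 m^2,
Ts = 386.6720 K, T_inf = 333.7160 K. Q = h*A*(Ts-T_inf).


dT = 52.9560 K
Q = 452.1820 * 18.2310 * 52.9560 = 436554.9681 W

436554.9681 W


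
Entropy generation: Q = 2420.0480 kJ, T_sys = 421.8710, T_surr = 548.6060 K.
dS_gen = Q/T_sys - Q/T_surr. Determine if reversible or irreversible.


dS_sys = 2420.0480/421.8710 = 5.7365 kJ/K
dS_surr = -2420.0480/548.6060 = -4.4113 kJ/K
dS_gen = 5.7365 - 4.4113 = 1.3252 kJ/K (irreversible)

dS_gen = 1.3252 kJ/K, irreversible


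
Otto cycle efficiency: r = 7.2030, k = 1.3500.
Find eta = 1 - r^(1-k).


r^(k-1) = 1.9959
eta = 1 - 1/1.9959 = 0.4990 = 49.8962%

49.8962%


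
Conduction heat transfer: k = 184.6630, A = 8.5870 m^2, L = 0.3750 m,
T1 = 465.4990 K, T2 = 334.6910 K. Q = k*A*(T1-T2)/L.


dT = 130.8080 K
Q = 184.6630 * 8.5870 * 130.8080 / 0.3750 = 553126.4002 W

553126.4002 W


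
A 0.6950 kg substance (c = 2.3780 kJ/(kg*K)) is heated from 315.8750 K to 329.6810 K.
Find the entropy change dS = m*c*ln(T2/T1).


T2/T1 = 1.0437
ln(T2/T1) = 0.0428
dS = 0.6950 * 2.3780 * 0.0428 = 0.0707 kJ/K

0.0707 kJ/K


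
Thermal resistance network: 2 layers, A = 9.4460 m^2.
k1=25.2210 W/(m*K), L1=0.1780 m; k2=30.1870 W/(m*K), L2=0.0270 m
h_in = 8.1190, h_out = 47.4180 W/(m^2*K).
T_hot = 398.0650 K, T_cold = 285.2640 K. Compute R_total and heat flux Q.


R_conv_in = 1/(8.1190*9.4460) = 0.0130
R_1 = 0.1780/(25.2210*9.4460) = 0.0007
R_2 = 0.0270/(30.1870*9.4460) = 9.4688e-05
R_conv_out = 1/(47.4180*9.4460) = 0.0022
R_total = 0.0161 K/W
Q = 112.8010 / 0.0161 = 7000.3652 W

R_total = 0.0161 K/W, Q = 7000.3652 W


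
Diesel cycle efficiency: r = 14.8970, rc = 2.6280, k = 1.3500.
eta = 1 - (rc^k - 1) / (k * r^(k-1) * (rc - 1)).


r^(k-1) = 2.5739
rc^k = 3.6855
eta = 0.5253 = 52.5267%

52.5267%


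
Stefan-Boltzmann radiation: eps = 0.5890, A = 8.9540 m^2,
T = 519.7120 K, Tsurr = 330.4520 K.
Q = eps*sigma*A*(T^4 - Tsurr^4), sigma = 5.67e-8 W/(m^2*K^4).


T^4 = 7.2954e+10
Tsurr^4 = 1.1924e+10
Q = 0.5890 * 5.67e-8 * 8.9540 * 6.1030e+10 = 18249.8285 W

18249.8285 W


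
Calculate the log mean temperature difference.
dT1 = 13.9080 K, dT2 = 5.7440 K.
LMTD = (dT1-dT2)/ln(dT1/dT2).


dT1/dT2 = 2.4213
ln(dT1/dT2) = 0.8843
LMTD = 8.1640 / 0.8843 = 9.2321 K

9.2321 K


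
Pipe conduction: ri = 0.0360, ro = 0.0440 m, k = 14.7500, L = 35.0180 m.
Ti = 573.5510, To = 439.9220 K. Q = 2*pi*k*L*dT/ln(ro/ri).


dT = 133.6290 K
ln(ro/ri) = 0.2007
Q = 2*pi*14.7500*35.0180*133.6290 / 0.2007 = 2161125.5094 W

2161125.5094 W


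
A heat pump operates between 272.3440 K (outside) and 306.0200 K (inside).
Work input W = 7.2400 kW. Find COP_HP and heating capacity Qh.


COP = 306.0200 / 33.6760 = 9.0872
Qh = 9.0872 * 7.2400 = 65.7912 kW

COP = 9.0872, Qh = 65.7912 kW


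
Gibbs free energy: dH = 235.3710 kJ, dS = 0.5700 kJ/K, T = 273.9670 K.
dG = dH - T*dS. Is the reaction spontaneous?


T*dS = 273.9670 * 0.5700 = 156.1612 kJ
dG = 235.3710 - 156.1612 = 79.2098 kJ (non-spontaneous)

dG = 79.2098 kJ, non-spontaneous


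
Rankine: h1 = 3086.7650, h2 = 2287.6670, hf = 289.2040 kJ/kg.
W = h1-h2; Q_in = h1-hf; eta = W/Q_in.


W = 799.0980 kJ/kg
Q_in = 2797.5610 kJ/kg
eta = 0.2856 = 28.5641%

eta = 28.5641%


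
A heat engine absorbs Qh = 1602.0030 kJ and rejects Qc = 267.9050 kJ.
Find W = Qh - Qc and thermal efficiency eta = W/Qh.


W = 1602.0030 - 267.9050 = 1334.0980 kJ
eta = 1334.0980 / 1602.0030 = 0.8328 = 83.2769%

W = 1334.0980 kJ, eta = 83.2769%


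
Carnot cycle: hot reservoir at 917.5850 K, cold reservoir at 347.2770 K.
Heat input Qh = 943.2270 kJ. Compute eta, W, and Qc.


eta = 1 - 347.2770/917.5850 = 0.6215
W = 0.6215 * 943.2270 = 586.2453 kJ
Qc = 943.2270 - 586.2453 = 356.9817 kJ

eta = 62.1532%, W = 586.2453 kJ, Qc = 356.9817 kJ


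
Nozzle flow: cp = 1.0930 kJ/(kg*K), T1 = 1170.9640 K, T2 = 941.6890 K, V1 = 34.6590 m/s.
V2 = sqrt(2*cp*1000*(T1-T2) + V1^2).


dT = 229.2750 K
2*cp*1000*dT = 501195.1500
V1^2 = 1201.2463
V2 = sqrt(502396.3963) = 708.7993 m/s

708.7993 m/s


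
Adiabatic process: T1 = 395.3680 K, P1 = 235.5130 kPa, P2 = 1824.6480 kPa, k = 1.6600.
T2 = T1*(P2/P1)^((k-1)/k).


(k-1)/k = 0.3976
(P2/P1)^exp = 2.2570
T2 = 395.3680 * 2.2570 = 892.3282 K

892.3282 K


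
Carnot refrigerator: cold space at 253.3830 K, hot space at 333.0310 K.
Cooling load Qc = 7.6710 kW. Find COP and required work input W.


COP = 253.3830 / 79.6480 = 3.1813
W = 7.6710 / 3.1813 = 2.4113 kW

COP = 3.1813, W = 2.4113 kW


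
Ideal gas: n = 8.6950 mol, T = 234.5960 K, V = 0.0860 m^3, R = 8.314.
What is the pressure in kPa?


P = nRT/V = 8.6950 * 8.314 * 234.5960 / 0.0860
= 16958.9988 / 0.0860 = 197197.6604 Pa = 197.1977 kPa

197.1977 kPa


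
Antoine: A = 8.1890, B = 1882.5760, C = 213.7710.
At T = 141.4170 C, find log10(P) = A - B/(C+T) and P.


C+T = 355.1880
B/(C+T) = 5.3002
log10(P) = 8.1890 - 5.3002 = 2.8888
P = 10^2.8888 = 774.0623 mmHg

774.0623 mmHg


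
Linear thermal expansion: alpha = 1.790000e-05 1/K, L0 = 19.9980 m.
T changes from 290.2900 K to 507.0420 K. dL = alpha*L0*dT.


dT = 216.7520 K
dL = 1.790000e-05 * 19.9980 * 216.7520 = 0.077589 m
L_final = 20.075589 m

dL = 0.077589 m


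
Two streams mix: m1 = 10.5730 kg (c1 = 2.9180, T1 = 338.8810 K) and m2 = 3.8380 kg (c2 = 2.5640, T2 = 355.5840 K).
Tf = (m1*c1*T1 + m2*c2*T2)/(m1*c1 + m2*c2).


num = 13954.3326
den = 40.6926
Tf = 342.9203 K

342.9203 K


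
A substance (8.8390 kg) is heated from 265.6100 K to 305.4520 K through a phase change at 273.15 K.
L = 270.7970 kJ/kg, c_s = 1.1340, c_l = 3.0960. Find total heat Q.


Q1 (sensible, solid) = 8.8390 * 1.1340 * 7.5400 = 75.5766 kJ
Q2 (latent) = 8.8390 * 270.7970 = 2393.5747 kJ
Q3 (sensible, liquid) = 8.8390 * 3.0960 * 32.3020 = 883.9618 kJ
Q_total = 3353.1131 kJ

3353.1131 kJ


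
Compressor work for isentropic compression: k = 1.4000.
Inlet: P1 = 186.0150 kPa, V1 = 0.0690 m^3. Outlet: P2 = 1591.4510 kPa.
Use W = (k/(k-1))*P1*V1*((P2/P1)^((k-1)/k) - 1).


(k-1)/k = 0.2857
(P2/P1)^exp = 1.8465
W = 3.5000 * 186.0150 * 0.0690 * (1.8465 - 1) = 38.0282 kJ

38.0282 kJ


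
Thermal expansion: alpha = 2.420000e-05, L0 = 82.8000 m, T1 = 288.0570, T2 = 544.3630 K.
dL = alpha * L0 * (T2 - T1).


dT = 256.3060 K
dL = 2.420000e-05 * 82.8000 * 256.3060 = 0.513576 m
L_final = 83.313576 m

dL = 0.513576 m


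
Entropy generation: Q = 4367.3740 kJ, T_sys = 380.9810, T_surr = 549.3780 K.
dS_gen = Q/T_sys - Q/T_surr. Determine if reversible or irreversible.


dS_sys = 4367.3740/380.9810 = 11.4635 kJ/K
dS_surr = -4367.3740/549.3780 = -7.9497 kJ/K
dS_gen = 11.4635 - 7.9497 = 3.5138 kJ/K (irreversible)

dS_gen = 3.5138 kJ/K, irreversible


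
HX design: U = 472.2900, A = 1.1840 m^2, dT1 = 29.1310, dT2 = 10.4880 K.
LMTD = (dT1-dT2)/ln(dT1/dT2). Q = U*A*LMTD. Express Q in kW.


LMTD = 18.2493 K
Q = 472.2900 * 1.1840 * 18.2493 = 10204.8736 W = 10.2049 kW

10.2049 kW


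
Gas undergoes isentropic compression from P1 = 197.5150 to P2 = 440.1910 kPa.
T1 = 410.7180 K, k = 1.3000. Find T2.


(k-1)/k = 0.2308
(P2/P1)^exp = 1.2031
T2 = 410.7180 * 1.2031 = 494.1524 K

494.1524 K


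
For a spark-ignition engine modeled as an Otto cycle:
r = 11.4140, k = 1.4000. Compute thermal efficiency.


r^(k-1) = 2.6483
eta = 1 - 1/2.6483 = 0.6224 = 62.2406%

62.2406%


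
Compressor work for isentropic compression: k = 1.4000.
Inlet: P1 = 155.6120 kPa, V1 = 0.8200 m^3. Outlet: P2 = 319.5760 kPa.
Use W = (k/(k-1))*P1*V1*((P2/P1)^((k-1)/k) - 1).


(k-1)/k = 0.2857
(P2/P1)^exp = 1.2283
W = 3.5000 * 155.6120 * 0.8200 * (1.2283 - 1) = 101.9478 kJ

101.9478 kJ


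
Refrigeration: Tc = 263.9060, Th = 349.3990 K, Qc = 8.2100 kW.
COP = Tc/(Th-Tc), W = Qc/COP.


COP = 263.9060 / 85.4930 = 3.0869
W = 8.2100 / 3.0869 = 2.6596 kW

COP = 3.0869, W = 2.6596 kW


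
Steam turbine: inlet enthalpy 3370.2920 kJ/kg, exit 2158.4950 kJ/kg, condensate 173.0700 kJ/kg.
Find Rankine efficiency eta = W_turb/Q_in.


W = 1211.7970 kJ/kg
Q_in = 3197.2220 kJ/kg
eta = 0.3790 = 37.9016%

eta = 37.9016%


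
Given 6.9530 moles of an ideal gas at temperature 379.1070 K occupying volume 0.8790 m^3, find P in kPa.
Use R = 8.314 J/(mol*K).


P = nRT/V = 6.9530 * 8.314 * 379.1070 / 0.8790
= 21915.1301 / 0.8790 = 24931.8886 Pa = 24.9319 kPa

24.9319 kPa


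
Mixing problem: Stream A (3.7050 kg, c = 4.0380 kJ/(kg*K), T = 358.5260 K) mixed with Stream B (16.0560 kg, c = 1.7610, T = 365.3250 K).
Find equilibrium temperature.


num = 15693.2563
den = 43.2354
Tf = 362.9723 K

362.9723 K


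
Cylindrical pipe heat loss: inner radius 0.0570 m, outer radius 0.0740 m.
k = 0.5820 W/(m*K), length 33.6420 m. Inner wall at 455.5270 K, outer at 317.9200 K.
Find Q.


dT = 137.6070 K
ln(ro/ri) = 0.2610
Q = 2*pi*0.5820*33.6420*137.6070 / 0.2610 = 64857.7196 W

64857.7196 W


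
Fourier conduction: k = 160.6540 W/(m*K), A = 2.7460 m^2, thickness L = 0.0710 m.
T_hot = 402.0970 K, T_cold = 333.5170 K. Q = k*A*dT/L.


dT = 68.5800 K
Q = 160.6540 * 2.7460 * 68.5800 / 0.0710 = 426119.3032 W

426119.3032 W


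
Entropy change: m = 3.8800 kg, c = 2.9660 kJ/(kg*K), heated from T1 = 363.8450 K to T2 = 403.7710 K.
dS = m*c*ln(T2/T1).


T2/T1 = 1.1097
ln(T2/T1) = 0.1041
dS = 3.8800 * 2.9660 * 0.1041 = 1.1982 kJ/K

1.1982 kJ/K


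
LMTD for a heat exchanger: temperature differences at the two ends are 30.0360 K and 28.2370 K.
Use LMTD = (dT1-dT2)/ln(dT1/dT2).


dT1/dT2 = 1.0637
ln(dT1/dT2) = 0.0618
LMTD = 1.7990 / 0.0618 = 29.1272 K

29.1272 K


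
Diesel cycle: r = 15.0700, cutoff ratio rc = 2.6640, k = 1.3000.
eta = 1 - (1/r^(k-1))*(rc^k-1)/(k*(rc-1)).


r^(k-1) = 2.2565
rc^k = 3.5743
eta = 0.4726 = 47.2608%

47.2608%


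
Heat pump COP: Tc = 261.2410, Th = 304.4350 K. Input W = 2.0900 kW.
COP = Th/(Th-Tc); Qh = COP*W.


COP = 304.4350 / 43.1940 = 7.0481
Qh = 7.0481 * 2.0900 = 14.7305 kW

COP = 7.0481, Qh = 14.7305 kW


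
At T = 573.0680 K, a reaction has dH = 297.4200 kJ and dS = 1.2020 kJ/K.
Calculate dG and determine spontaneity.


T*dS = 573.0680 * 1.2020 = 688.8277 kJ
dG = 297.4200 - 688.8277 = -391.4077 kJ (spontaneous)

dG = -391.4077 kJ, spontaneous


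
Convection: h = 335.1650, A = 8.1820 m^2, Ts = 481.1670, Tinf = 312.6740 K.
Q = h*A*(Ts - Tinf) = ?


dT = 168.4930 K
Q = 335.1650 * 8.1820 * 168.4930 = 462061.7288 W

462061.7288 W


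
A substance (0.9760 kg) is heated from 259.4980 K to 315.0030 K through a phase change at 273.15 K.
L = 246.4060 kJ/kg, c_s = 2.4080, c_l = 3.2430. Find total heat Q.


Q1 (sensible, solid) = 0.9760 * 2.4080 * 13.6520 = 32.0850 kJ
Q2 (latent) = 0.9760 * 246.4060 = 240.4923 kJ
Q3 (sensible, liquid) = 0.9760 * 3.2430 * 41.8530 = 132.4718 kJ
Q_total = 405.0491 kJ

405.0491 kJ


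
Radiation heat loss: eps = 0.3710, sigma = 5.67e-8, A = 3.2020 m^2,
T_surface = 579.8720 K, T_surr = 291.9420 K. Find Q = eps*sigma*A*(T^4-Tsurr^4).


T^4 = 1.1307e+11
Tsurr^4 = 7.2642e+09
Q = 0.3710 * 5.67e-8 * 3.2020 * 1.0580e+11 = 7126.3597 W

7126.3597 W


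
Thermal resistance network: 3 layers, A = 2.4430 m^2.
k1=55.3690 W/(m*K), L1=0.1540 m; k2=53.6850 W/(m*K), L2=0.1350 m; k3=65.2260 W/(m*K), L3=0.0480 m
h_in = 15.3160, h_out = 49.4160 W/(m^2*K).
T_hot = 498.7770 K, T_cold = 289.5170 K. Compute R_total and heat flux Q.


R_conv_in = 1/(15.3160*2.4430) = 0.0267
R_1 = 0.1540/(55.3690*2.4430) = 0.0011
R_2 = 0.1350/(53.6850*2.4430) = 0.0010
R_3 = 0.0480/(65.2260*2.4430) = 0.0003
R_conv_out = 1/(49.4160*2.4430) = 0.0083
R_total = 0.0375 K/W
Q = 209.2600 / 0.0375 = 5583.4986 W

R_total = 0.0375 K/W, Q = 5583.4986 W


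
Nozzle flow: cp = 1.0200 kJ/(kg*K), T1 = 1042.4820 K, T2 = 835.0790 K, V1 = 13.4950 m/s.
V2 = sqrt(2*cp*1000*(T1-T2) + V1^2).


dT = 207.4030 K
2*cp*1000*dT = 423102.1200
V1^2 = 182.1150
V2 = sqrt(423284.2350) = 650.6030 m/s

650.6030 m/s


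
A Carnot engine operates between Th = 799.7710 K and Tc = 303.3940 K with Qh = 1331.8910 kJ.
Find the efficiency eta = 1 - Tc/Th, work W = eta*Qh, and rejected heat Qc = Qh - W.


eta = 1 - 303.3940/799.7710 = 0.6206
W = 0.6206 * 1331.8910 = 826.6367 kJ
Qc = 1331.8910 - 826.6367 = 505.2543 kJ

eta = 62.0649%, W = 826.6367 kJ, Qc = 505.2543 kJ


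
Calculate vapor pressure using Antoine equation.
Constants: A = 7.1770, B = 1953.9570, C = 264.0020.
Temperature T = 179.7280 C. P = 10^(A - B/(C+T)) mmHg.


C+T = 443.7300
B/(C+T) = 4.4035
log10(P) = 7.1770 - 4.4035 = 2.7735
P = 10^2.7735 = 593.6332 mmHg

593.6332 mmHg


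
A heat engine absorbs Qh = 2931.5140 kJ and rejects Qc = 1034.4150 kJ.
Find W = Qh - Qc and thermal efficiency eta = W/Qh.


W = 2931.5140 - 1034.4150 = 1897.0990 kJ
eta = 1897.0990 / 2931.5140 = 0.6471 = 64.7140%

W = 1897.0990 kJ, eta = 64.7140%


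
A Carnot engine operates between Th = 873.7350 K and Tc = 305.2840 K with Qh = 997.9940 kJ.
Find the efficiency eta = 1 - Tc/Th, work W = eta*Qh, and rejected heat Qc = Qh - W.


eta = 1 - 305.2840/873.7350 = 0.6506
W = 0.6506 * 997.9940 = 649.2938 kJ
Qc = 997.9940 - 649.2938 = 348.7002 kJ

eta = 65.0599%, W = 649.2938 kJ, Qc = 348.7002 kJ


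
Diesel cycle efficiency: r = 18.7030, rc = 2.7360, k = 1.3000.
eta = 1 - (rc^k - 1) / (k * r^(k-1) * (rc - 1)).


r^(k-1) = 2.4075
rc^k = 3.7004
eta = 0.5030 = 50.2990%

50.2990%
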